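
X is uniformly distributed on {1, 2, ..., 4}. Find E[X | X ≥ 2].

3

Given X ≥ 2, X is equally likely to be any of {2, 3, 4}.
E[X | X ≥ 2] = (2 + 3 + 4) / 3 = 3.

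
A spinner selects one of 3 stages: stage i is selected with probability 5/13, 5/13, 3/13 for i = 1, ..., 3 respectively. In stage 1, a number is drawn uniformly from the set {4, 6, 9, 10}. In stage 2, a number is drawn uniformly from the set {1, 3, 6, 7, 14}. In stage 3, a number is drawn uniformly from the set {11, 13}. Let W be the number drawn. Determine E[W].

413/52

E[W | stage 1] = (4+6+9+10)/4 = 29/4.
E[W | stage 2] = (1+3+6+7+14)/5 = 31/5.
E[W | stage 3] = (11+13)/2 = 12.
E[W] = (5/13)·(29/4) + (5/13)·(31/5) + (3/13)·(12) = 413/52.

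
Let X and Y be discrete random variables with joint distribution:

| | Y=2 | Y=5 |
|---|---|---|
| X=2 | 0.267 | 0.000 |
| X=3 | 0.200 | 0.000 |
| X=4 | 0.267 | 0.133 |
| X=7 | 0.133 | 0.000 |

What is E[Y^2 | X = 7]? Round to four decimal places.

P(X = 7) = 0.133.
Summing Y^2·P(X=x,Y=y) over the conditioning event gives 0.532.
E[Y^2 | X = 7] = (0.532) / (0.133) = 4.0000.

4.0000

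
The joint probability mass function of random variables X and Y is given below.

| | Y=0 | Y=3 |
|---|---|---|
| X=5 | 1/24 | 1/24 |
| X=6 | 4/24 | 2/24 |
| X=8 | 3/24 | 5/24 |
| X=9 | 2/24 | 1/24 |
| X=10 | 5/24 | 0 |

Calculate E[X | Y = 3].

P(Y = 3) = 3/8.
Σ X·P over the event = 5·(1/24) + 6·(2/24) + 8·(5/24) + 9·(1/24) = 11/4.
E[X | Y = 3] = (11/4) / (3/8) = 22/3.

22/3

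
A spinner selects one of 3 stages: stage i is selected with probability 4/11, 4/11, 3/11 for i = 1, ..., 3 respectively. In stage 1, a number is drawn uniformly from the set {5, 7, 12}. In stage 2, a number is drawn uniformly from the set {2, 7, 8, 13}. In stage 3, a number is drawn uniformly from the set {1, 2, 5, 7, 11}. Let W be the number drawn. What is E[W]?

388/55

E[W | stage 1] = (5+7+12)/3 = 8.
E[W | stage 2] = (2+7+8+13)/4 = 15/2.
E[W | stage 3] = (1+2+5+7+11)/5 = 26/5.
By the law of total expectation,
E[W] = (4/11)·(8) + (4/11)·(15/2) + (3/11)·(26/5) = 388/55.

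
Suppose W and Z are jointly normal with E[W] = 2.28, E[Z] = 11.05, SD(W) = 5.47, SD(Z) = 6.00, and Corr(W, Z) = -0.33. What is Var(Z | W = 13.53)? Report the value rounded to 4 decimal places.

The conditional variance in a bivariate normal is σ_Z²(1 − ρ²), independent of x.
Var(Z | W=13.53) = (6.00)²·(1 − (-0.33)²) = 36·0.8911 = 32.0796.

32.0796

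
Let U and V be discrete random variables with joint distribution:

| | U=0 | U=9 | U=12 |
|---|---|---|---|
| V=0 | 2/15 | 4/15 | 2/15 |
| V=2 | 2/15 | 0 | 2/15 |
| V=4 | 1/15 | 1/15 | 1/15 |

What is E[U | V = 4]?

P(V = 4) = 1/5.
Σ U·P over the event = 0·(1/15) + 9·(1/15) + 12·(1/15) = 7/5.
E[U | V = 4] = (7/5) / (1/5) = 7.

7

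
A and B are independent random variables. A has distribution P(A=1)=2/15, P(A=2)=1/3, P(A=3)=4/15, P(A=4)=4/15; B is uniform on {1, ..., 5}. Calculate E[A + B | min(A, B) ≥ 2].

P(min(A, B) ≥ 2) = 52/75.
Summing (A+B)·P(x,y) over outcomes with min(A, B) ≥ 2 gives 334/75.
E[A + B | min(A, B) ≥ 2] = (334/75) / (52/75) = 167/26.

167/26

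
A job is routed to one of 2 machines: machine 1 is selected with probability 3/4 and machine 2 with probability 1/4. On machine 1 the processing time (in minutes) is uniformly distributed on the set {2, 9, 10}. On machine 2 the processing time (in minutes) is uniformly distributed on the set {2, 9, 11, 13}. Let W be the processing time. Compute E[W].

119/16

E[W | machine 1] = (2+9+10)/3 = 7.
E[W | machine 2] = (2+9+11+13)/4 = 35/4.
By the law of total expectation,
E[W] = (3/4)·(7) + (1/4)·(35/4) = 119/16.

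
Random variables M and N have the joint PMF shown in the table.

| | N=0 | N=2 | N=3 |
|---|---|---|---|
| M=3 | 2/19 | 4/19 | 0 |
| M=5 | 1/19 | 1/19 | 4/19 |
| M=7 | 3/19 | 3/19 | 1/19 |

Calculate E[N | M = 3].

4/3

P(M = 3) = 6/19.
Σ N·P over the event = 0·(2/19) + 2·(4/19) = 8/19.
E[N | M = 3] = (8/19) / (6/19) = 4/3.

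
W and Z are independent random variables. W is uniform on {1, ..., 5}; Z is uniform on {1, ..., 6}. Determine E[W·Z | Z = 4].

P(Z = 4) = 1/6.
Summing WZ·P(x,y) over outcomes with Z = 4 gives 2.
E[W·Z | Z = 4] = (2) / (1/6) = 12.

12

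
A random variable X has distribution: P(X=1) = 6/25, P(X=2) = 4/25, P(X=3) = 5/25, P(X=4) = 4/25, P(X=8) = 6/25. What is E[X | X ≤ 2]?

P(X ≤ 2) = 2/5.
Σ over the event: 1·6/25 + 2·4/25 = 14/25.
E[X | X ≤ 2] = (14/25) / (2/5) = 7/5.

7/5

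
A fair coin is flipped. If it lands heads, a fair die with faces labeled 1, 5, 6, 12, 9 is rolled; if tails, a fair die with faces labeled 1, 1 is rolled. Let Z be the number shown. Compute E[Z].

19/5

E[Z | heads] = (1+5+6+12+9)/5 = 33/5.
E[Z | tails] = (1+1)/2 = 1.
E[Z] = (1/2)·(33/5) + (1/2)·(1) = 19/5.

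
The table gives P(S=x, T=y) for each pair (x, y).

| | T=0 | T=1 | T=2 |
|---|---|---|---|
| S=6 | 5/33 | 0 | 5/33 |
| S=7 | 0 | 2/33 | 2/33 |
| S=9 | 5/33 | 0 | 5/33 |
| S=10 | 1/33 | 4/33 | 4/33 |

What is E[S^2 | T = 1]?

83

P(T = 1) = 2/11.
Σ S^2·P over the event = 49·(2/33) + 100·(4/33) = 166/11.
E[S^2 | T = 1] = (166/11) / (2/11) = 83.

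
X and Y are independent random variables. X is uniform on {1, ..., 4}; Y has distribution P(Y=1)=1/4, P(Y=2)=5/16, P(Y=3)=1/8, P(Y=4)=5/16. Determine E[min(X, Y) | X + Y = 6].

P(X + Y = 6) = 3/16.
Summing min(X,Y)·P(x,y) over outcomes with X + Y = 6 gives 13/32.
E[min(X, Y) | X + Y = 6] = (13/32) / (3/16) = 13/6.

13/6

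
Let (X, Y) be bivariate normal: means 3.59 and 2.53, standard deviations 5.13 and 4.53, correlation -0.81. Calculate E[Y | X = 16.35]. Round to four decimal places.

The regression of Y on X has slope ρ·σ_Y/σ_X and passes through (μ_X, μ_Y).
E[Y | X=16.35] = 2.53 + (-0.81)·(4.53/5.13)·(16.35 − (3.59)) = 2.53 + (-0.715263)·(12.76) = -6.5968.

-6.5968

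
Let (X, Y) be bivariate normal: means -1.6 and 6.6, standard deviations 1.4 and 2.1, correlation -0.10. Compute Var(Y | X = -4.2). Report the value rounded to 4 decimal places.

4.3659

Var(Y | X=x) = (1 − ρ²)·σ_Y².
Var(Y | X=-4.2) = (2.1)²·(1 − (-0.10)²) = 4.41·0.99 = 4.3659.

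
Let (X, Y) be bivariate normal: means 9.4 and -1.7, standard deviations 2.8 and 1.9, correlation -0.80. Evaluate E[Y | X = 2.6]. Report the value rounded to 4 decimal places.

1.9914

E[Y | X=x] = μ_Y + ρ(σ_Y/σ_X)(x − μ_X) for jointly normal variables.
E[Y | X=2.6] = -1.7 + (-0.80)·(1.9/2.8)·(2.6 − (9.4)) = -1.7 + (-0.54286)·(-6.8) = 1.9914.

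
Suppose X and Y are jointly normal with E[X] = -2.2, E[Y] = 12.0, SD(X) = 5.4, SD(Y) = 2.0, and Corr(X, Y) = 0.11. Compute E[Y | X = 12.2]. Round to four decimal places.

12.5867

For a bivariate normal, E[Y | X=x] = μ_Y + ρ·(σ_Y/σ_X)·(x − μ_X).
E[Y | X=12.2] = 12.0 + (0.11)·(2.0/5.4)·(12.2 − (-2.2)) = 12.0 + (0.040741)·(14.4) = 12.5867.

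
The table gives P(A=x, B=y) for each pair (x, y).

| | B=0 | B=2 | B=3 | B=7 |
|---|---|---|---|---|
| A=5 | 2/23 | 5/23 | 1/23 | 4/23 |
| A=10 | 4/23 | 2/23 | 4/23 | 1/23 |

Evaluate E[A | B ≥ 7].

6

P(B ≥ 7) = 5/23.
Σ A·P over the event = 5·(4/23) + 10·(1/23) = 30/23.
E[A | B ≥ 7] = (30/23) / (5/23) = 6.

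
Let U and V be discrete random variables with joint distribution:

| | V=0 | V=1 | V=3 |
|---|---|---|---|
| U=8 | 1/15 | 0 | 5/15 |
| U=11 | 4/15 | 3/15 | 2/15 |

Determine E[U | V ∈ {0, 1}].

P(V ∈ {0, 1}) = 8/15.
Σ U·P over the event = 8·(1/15) + 11·(4/15) + 11·(3/15) = 17/3.
E[U | V ∈ {0, 1}] = (17/3) / (8/15) = 85/8.

85/8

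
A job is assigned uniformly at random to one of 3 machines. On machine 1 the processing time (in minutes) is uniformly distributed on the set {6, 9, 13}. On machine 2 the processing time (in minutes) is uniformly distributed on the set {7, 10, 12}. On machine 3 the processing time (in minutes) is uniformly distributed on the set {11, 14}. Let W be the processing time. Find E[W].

E[W | machine 1] = (6+9+13)/3 = 28/3.
E[W | machine 2] = (7+10+12)/3 = 29/3.
E[W | machine 3] = (11+14)/2 = 25/2.
By the law of total expectation,
E[W] = (1/3)·(28/3) + (1/3)·(29/3) + (1/3)·(25/2) = 21/2.

21/2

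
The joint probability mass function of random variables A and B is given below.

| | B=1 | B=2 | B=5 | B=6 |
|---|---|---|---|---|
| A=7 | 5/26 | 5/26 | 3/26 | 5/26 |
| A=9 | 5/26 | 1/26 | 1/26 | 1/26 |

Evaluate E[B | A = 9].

9/4

P(A = 9) = 4/13.
Σ B·P over the event = 1·(5/26) + 2·(1/26) + 5·(1/26) + 6·(1/26) = 9/13.
E[B | A = 9] = (9/13) / (4/13) = 9/4.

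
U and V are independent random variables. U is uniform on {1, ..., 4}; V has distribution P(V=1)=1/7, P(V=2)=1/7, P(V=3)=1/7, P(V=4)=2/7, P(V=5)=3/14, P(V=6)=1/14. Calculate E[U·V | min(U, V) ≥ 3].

301/20

P(min(U, V) ≥ 3) = 5/14.
Summing UV·P(x,y) over outcomes with min(U, V) ≥ 3 gives 43/8.
E[U·V | min(U, V) ≥ 3] = (43/8) / (5/14) = 301/20.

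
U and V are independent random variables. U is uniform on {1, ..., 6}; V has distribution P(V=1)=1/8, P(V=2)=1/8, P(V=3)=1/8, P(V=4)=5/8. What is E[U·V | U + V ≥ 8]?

P(U + V ≥ 8) = 3/8.
Summing UV·P(x,y) over outcomes with U + V ≥ 8 gives 115/16.
E[U·V | U + V ≥ 8] = (115/16) / (3/8) = 115/6.

115/6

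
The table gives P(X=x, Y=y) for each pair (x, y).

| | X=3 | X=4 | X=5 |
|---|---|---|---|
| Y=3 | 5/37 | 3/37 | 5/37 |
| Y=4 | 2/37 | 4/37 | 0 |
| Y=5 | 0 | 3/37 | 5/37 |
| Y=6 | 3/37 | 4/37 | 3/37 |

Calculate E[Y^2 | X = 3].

P(X = 3) = 10/37.
Σ Y^2·P over the event = 9·(5/37) + 16·(2/37) + 36·(3/37) = 5.
E[Y^2 | X = 3] = (5) / (10/37) = 37/2.

37/2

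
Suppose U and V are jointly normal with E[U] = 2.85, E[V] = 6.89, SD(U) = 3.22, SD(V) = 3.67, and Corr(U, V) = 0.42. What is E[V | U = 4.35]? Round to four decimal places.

7.6080

For a bivariate normal, E[V | U=x] = μ_V + ρ·(σ_V/σ_U)·(x − μ_U).
E[V | U=4.35] = 6.89 + (0.42)·(3.67/3.22)·(4.35 − (2.85)) = 6.89 + (0.478696)·(1.5) = 7.6080.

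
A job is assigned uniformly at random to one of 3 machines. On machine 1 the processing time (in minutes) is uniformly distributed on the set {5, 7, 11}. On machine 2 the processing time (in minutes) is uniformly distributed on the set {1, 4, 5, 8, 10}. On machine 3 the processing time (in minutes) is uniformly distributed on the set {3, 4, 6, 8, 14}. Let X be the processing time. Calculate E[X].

304/45

E[X | machine 1] = (5+7+11)/3 = 23/3.
E[X | machine 2] = (1+4+5+8+10)/5 = 28/5.
E[X | machine 3] = (3+4+6+8+14)/5 = 7.
By the law of total expectation,
E[X] = (1/3)·(23/3) + (1/3)·(28/5) + (1/3)·(7) = 304/45.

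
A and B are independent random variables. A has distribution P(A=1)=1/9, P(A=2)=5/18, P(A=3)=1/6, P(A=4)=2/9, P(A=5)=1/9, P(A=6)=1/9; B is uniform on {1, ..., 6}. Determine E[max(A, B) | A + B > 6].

P(A + B > 6) = 59/108.
Summing max(A,B)·P(x,y) over outcomes with A + B > 6 gives 26/9.
E[max(A, B) | A + B > 6] = (26/9) / (59/108) = 312/59.

312/59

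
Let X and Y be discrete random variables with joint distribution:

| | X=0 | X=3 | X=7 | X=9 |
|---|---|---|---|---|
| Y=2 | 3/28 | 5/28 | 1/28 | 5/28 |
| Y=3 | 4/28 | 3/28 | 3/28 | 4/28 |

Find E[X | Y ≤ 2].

67/14

P(Y ≤ 2) = 1/2.
Summing X·P(X=x,Y=y) over the conditioning event gives 67/28.
E[X | Y ≤ 2] = (67/28) / (1/2) = 67/14.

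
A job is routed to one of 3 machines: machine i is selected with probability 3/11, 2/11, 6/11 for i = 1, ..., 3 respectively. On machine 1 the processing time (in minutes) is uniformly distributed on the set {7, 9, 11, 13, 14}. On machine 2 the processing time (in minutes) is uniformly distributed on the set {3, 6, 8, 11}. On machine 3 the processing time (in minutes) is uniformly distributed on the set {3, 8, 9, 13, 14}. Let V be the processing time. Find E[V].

514/55

E[V | machine 1] = (7+9+11+13+14)/5 = 54/5.
E[V | machine 2] = (3+6+8+11)/4 = 7.
E[V | machine 3] = (3+8+9+13+14)/5 = 47/5.
By the law of total expectation,
E[V] = (3/11)·(54/5) + (2/11)·(7) + (6/11)·(47/5) = 514/55.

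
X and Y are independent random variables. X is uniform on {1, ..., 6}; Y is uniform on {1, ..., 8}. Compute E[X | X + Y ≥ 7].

P(X + Y ≥ 7) = 11/16.
Summing X·P(x,y) over outcomes with X + Y ≥ 7 gives 133/48.
E[X | X + Y ≥ 7] = (133/48) / (11/16) = 133/33.

133/33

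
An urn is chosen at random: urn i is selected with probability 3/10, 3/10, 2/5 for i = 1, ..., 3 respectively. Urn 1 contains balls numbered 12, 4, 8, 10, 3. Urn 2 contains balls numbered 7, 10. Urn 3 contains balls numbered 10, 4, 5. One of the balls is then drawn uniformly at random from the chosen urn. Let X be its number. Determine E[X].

E[X | urn 1] = (12+4+8+10+3)/5 = 37/5.
E[X | urn 2] = (7+10)/2 = 17/2.
E[X | urn 3] = (10+4+5)/3 = 19/3.
E[X] = (3/10)·(37/5) + (3/10)·(17/2) + (2/5)·(19/3) = 2191/300.

2191/300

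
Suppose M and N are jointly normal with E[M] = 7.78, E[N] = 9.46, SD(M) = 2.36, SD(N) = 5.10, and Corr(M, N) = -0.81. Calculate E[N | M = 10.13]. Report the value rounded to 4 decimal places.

E[N | M=x] = μ_N + ρ(σ_N/σ_M)(x − μ_M) for jointly normal variables.
E[N | M=10.13] = 9.46 + (-0.81)·(5.10/2.36)·(10.13 − (7.78)) = 9.46 + (-1.75042)·(2.35) = 5.3465.

5.3465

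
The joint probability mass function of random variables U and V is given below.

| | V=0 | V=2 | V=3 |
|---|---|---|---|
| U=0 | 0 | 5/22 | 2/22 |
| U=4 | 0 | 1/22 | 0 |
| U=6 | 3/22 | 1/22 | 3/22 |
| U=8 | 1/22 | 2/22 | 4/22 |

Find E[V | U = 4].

2

P(U = 4) = 1/22.
Σ V·P over the event = 2·(1/22) = 1/11.
E[V | U = 4] = (1/11) / (1/22) = 2.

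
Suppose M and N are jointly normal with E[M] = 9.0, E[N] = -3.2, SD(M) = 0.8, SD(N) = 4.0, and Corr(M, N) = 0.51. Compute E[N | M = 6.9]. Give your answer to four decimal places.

-8.5550

E[N | M=x] = μ_N + ρ(σ_N/σ_M)(x − μ_M) for jointly normal variables.
E[N | M=6.9] = -3.2 + (0.51)·(4.0/0.8)·(6.9 − (9.0)) = -3.2 + (2.55)·(-2.1) = -8.5550.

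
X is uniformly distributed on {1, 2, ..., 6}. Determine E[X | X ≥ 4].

Given X ≥ 4, X is equally likely to be any of {4, 5, 6}.
E[X | X ≥ 4] = (4 + 5 + 6) / 3 = 5.

5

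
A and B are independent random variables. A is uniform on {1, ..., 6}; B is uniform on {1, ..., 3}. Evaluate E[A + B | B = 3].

13/2

Outcomes with B = 3: (1,3), (2,3), (3,3), (4,3), (5,3), (6,3), each with probability 1/18.
E[A + B | B = 3] = (4 + 5 + 6 + 7 + 8 + 9) / 6 = 13/2.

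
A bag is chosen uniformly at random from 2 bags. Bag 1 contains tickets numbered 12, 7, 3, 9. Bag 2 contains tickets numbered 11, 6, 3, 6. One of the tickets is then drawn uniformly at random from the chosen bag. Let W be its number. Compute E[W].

57/8

E[W | bag 1] = (12+7+3+9)/4 = 31/4.
E[W | bag 2] = (11+6+3+6)/4 = 13/2.
E[W] = (1/2)·(31/4) + (1/2)·(13/2) = 57/8.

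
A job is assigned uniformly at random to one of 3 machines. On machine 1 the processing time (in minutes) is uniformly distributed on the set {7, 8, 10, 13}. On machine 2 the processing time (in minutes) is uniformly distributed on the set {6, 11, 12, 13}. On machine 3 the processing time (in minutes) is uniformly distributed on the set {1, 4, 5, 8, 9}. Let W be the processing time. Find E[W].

127/15

E[W | machine 1] = (7+8+10+13)/4 = 19/2.
E[W | machine 2] = (6+11+12+13)/4 = 21/2.
E[W | machine 3] = (1+4+5+8+9)/5 = 27/5.
E[W] = (1/3)·(19/2) + (1/3)·(21/2) + (1/3)·(27/5) = 127/15.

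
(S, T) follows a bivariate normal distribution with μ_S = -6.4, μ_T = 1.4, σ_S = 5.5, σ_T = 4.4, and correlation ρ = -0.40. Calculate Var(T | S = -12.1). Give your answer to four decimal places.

16.2624

Var(T | S=x) = (1 − ρ²)·σ_T².
Var(T | S=-12.1) = (4.4)²·(1 − (-0.40)²) = 19.36·0.84 = 16.2624.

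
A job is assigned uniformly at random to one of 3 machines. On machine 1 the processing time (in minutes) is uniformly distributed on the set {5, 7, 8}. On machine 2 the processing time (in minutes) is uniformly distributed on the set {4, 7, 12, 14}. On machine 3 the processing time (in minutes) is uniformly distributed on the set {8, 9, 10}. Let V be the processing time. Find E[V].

E[V | machine 1] = (5+7+8)/3 = 20/3.
E[V | machine 2] = (4+7+12+14)/4 = 37/4.
E[V | machine 3] = (8+9+10)/3 = 9.
By the law of total expectation,
E[V] = (1/3)·(20/3) + (1/3)·(37/4) + (1/3)·(9) = 299/36.

299/36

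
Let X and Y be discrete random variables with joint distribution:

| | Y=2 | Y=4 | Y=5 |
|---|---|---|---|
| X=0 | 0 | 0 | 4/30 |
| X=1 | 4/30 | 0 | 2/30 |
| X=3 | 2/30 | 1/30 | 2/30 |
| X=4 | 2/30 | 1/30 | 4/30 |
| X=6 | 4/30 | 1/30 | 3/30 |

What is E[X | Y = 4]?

13/3

P(Y = 4) = 1/10.
Σ X·P over the event = 3·(1/30) + 4·(1/30) + 6·(1/30) = 13/30.
E[X | Y = 4] = (13/30) / (1/10) = 13/3.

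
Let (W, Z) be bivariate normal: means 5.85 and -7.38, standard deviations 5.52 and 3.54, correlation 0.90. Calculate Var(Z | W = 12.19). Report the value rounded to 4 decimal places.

For a bivariate normal, Var(Z | W=x) = σ_Z²(1 − ρ²).
Var(Z | W=12.19) = (3.54)²·(1 − (0.90)²) = 12.5316·0.19 = 2.3810.

2.3810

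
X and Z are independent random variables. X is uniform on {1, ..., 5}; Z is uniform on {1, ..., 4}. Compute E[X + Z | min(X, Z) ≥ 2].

P(min(X, Z) ≥ 2) = 3/5.
Summing (X+Z)·P(x,y) over outcomes with min(X, Z) ≥ 2 gives 39/10.
E[X + Z | min(X, Z) ≥ 2] = (39/10) / (3/5) = 13/2.

13/2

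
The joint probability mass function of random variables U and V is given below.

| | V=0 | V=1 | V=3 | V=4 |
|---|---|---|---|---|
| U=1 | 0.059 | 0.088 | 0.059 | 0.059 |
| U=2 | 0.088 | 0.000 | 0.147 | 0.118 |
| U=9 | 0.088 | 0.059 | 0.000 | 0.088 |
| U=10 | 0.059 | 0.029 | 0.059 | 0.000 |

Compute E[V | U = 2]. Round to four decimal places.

2.5864

P(U = 2) = 0.353.
Summing V·P(U=x,V=y) over the conditioning event gives 0.913.
E[V | U = 2] = (0.913) / (0.353) = 2.5864.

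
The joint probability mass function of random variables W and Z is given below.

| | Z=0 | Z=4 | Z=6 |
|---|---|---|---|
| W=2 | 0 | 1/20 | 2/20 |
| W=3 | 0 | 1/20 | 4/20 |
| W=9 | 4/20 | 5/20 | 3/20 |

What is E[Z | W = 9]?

P(W = 9) = 3/5.
Σ Z·P over the event = 0·(4/20) + 4·(5/20) + 6·(3/20) = 19/10.
E[Z | W = 9] = (19/10) / (3/5) = 19/6.

19/6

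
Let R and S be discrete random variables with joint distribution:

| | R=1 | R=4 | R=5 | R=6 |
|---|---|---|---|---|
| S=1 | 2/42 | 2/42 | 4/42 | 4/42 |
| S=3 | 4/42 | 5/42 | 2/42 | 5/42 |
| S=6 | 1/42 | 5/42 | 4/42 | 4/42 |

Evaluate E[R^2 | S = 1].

P(S = 1) = 2/7.
Σ R^2·P over the event = 1·(2/42) + 16·(2/42) + 25·(4/42) + 36·(4/42) = 139/21.
E[R^2 | S = 1] = (139/21) / (2/7) = 139/6.

139/6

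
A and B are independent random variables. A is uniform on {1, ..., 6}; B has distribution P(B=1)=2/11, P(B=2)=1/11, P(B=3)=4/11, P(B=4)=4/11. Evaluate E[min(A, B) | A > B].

43/17

P(A > B) = 17/33.
Summing min(A,B)·P(x,y) over outcomes with A > B gives 43/33.
E[min(A, B) | A > B] = (43/33) / (17/33) = 43/17.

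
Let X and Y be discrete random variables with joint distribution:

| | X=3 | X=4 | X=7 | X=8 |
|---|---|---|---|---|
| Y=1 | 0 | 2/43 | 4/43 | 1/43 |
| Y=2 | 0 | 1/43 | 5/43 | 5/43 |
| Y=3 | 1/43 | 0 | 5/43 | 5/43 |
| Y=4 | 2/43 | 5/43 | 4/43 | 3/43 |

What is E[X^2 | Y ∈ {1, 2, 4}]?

P(Y ∈ {1, 2, 4}) = 32/43.
Summing X^2·P(X=x,Y=y) over the conditioning event gives 1359/43.
E[X^2 | Y ∈ {1, 2, 4}] = (1359/43) / (32/43) = 1359/32.

1359/32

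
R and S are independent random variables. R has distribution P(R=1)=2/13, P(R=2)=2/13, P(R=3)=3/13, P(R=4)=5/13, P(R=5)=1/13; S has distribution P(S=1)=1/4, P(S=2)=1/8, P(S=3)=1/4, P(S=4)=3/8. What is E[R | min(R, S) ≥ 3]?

P(min(R, S) ≥ 3) = 45/104.
Summing R·P(x,y) over outcomes with min(R, S) ≥ 3 gives 85/52.
E[R | min(R, S) ≥ 3] = (85/52) / (45/104) = 34/9.

34/9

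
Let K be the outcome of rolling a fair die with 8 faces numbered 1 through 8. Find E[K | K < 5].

Given K < 5, K is equally likely to be any of {1, 2, 3, 4}.
E[K | K < 5] = (1 + 2 + 3 + 4) / 4 = 5/2.

5/2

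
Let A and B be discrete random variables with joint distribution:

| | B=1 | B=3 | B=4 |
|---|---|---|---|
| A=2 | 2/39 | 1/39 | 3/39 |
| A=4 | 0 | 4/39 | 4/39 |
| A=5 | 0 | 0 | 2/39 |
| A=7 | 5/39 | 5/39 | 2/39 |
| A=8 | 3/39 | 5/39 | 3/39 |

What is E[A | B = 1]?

63/10

P(B = 1) = 10/39.
Summing A·P(A=x,B=y) over the conditioning event gives 21/13.
E[A | B = 1] = (21/13) / (10/39) = 63/10.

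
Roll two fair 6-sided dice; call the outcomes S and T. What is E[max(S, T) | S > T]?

P(S > T) = 5/12.
Summing max(S,T)·P(x,y) over outcomes with S > T gives 35/18.
E[max(S, T) | S > T] = (35/18) / (5/12) = 14/3.

14/3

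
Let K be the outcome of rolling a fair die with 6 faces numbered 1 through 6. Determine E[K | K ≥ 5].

Given K ≥ 5, K is equally likely to be any of {5, 6}.
E[K | K ≥ 5] = (5 + 6) / 2 = 11/2.

11/2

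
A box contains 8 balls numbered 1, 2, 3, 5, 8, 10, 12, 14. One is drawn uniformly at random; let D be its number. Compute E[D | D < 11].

29/6

P(D < 11) = 3/4.
Σ over the event: 1·1/8 + 2·1/8 + 3·1/8 + 5·1/8 + 8·1/8 + 10·1/8 = 29/8.
E[D | D < 11] = (29/8) / (3/4) = 29/6.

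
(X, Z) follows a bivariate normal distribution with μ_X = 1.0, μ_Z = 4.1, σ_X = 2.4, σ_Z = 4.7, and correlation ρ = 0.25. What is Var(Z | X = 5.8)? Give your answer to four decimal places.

20.7094

Var(Z | X=x) = (1 − ρ²)·σ_Z².
Var(Z | X=5.8) = (4.7)²·(1 − (0.25)²) = 22.09·0.9375 = 20.7094.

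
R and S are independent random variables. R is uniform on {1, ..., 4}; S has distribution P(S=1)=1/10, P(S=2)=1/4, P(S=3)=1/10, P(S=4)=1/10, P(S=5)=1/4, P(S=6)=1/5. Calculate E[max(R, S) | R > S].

P(R > S) = 9/40.
Summing max(R,S)·P(x,y) over outcomes with R > S gives 61/80.
E[max(R, S) | R > S] = (61/80) / (9/40) = 61/18.

61/18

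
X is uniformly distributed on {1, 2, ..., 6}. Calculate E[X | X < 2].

Given X < 2, X is equally likely to be any of {1}.
E[X | X < 2] = (1) / 1 = 1.

1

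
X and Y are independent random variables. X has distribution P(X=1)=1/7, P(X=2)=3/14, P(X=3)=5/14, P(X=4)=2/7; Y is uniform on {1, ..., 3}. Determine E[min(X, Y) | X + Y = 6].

23/9

P(X + Y = 6) = 3/14.
Summing min(X,Y)·P(x,y) over outcomes with X + Y = 6 gives 23/42.
E[min(X, Y) | X + Y = 6] = (23/42) / (3/14) = 23/9.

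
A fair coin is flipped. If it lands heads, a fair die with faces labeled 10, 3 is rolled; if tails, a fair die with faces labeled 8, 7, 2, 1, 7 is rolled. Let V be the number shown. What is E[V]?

E[V | heads] = (10+3)/2 = 13/2.
E[V | tails] = (8+7+2+1+7)/5 = 5.
E[V] = (1/2)·(13/2) + (1/2)·(5) = 23/4.

23/4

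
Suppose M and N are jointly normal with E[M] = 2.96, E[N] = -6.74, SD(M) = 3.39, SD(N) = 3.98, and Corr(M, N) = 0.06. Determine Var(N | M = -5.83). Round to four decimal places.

15.7834

The conditional variance in a bivariate normal is σ_N²(1 − ρ²), independent of x.
Var(N | M=-5.83) = (3.98)²·(1 − (0.06)²) = 15.8404·0.9964 = 15.7834.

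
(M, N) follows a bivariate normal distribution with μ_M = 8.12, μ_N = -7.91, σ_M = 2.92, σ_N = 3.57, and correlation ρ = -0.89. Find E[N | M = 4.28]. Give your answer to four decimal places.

For a bivariate normal, E[N | M=x] = μ_N + ρ·(σ_N/σ_M)·(x − μ_M).
E[N | M=4.28] = -7.91 + (-0.89)·(3.57/2.92)·(4.28 − (8.12)) = -7.91 + (-1.08812)·(-3.84) = -3.7316.

-3.7316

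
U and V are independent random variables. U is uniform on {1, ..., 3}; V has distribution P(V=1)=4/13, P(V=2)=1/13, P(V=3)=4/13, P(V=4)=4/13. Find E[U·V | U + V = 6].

P(U + V = 6) = 8/39.
Summing UV·P(x,y) over outcomes with U + V = 6 gives 68/39.
E[U·V | U + V = 6] = (68/39) / (8/39) = 17/2.

17/2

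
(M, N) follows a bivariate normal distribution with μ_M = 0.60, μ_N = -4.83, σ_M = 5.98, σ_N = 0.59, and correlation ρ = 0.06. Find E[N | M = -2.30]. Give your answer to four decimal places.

For a bivariate normal, E[N | M=x] = μ_N + ρ·(σ_N/σ_M)·(x − μ_M).
E[N | M=-2.30] = -4.83 + (0.06)·(0.59/5.98)·(-2.30 − (0.60)) = -4.83 + (0.0059197)·(-2.9) = -4.8472.

-4.8472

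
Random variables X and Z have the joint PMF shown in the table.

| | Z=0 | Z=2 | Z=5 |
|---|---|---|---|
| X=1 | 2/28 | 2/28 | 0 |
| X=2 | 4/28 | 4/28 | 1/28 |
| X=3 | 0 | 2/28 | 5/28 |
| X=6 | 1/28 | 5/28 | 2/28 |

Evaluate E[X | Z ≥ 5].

P(Z ≥ 5) = 2/7.
Σ X·P over the event = 2·(1/28) + 3·(5/28) + 6·(2/28) = 29/28.
E[X | Z ≥ 5] = (29/28) / (2/7) = 29/8.

29/8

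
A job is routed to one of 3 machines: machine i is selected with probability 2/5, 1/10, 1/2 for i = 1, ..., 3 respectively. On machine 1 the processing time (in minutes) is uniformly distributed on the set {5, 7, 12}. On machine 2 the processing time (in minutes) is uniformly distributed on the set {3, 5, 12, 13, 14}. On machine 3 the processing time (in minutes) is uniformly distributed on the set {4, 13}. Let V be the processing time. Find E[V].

839/100

E[V | machine 1] = (5+7+12)/3 = 8.
E[V | machine 2] = (3+5+12+13+14)/5 = 47/5.
E[V | machine 3] = (4+13)/2 = 17/2.
By the law of total expectation,
E[V] = (2/5)·(8) + (1/10)·(47/5) + (1/2)·(17/2) = 839/100.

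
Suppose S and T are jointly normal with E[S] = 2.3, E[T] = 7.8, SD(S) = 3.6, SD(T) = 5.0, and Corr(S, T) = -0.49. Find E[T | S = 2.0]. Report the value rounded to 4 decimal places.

For a bivariate normal, E[T | S=x] = μ_T + ρ·(σ_T/σ_S)·(x − μ_S).
E[T | S=2.0] = 7.8 + (-0.49)·(5.0/3.6)·(2.0 − (2.3)) = 7.8 + (-0.68056)·(-0.3) = 8.0042.

8.0042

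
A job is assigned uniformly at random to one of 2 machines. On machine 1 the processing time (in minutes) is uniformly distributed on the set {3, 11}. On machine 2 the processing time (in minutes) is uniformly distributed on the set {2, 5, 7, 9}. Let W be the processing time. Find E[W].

E[W | machine 1] = (3+11)/2 = 7.
E[W | machine 2] = (2+5+7+9)/4 = 23/4.
By the law of total expectation,
E[W] = (1/2)·(7) + (1/2)·(23/4) = 51/8.

51/8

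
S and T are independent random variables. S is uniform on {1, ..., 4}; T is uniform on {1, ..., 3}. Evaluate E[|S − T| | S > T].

Outcomes with S > T: (2,1), (3,1), (3,2), (4,1), (4,2), (4,3), each with probability 1/12.
E[|S − T| | S > T] = (1 + 2 + 1 + 3 + 2 + 1) / 6 = 5/3.

5/3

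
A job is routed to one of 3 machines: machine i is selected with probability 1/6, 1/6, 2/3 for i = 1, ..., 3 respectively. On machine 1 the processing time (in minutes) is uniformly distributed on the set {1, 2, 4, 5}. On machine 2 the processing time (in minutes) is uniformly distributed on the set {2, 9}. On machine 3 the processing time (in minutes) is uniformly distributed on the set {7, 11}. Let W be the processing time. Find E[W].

E[W | machine 1] = (1+2+4+5)/4 = 3.
E[W | machine 2] = (2+9)/2 = 11/2.
E[W | machine 3] = (7+11)/2 = 9.
By the law of total expectation,
E[W] = (1/6)·(3) + (1/6)·(11/2) + (2/3)·(9) = 89/12.

89/12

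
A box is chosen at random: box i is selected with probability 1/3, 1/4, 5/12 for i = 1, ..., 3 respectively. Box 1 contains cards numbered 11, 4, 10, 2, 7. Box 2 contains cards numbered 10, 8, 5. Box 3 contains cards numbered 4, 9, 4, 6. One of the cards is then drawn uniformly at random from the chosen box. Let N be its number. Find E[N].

1579/240

E[N | box 1] = (11+4+10+2+7)/5 = 34/5.
E[N | box 2] = (10+8+5)/3 = 23/3.
E[N | box 3] = (4+9+4+6)/4 = 23/4.
By the law of total expectation,
E[N] = (1/3)·(34/5) + (1/4)·(23/3) + (5/12)·(23/4) = 1579/240.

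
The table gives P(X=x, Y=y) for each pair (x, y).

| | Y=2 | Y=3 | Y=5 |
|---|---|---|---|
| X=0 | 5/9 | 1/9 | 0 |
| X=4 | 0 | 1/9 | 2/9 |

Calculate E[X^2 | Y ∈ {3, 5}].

12

P(Y ∈ {3, 5}) = 4/9.
Σ X^2·P over the event = 0·(1/9) + 16·(1/9) + 16·(2/9) = 16/3.
E[X^2 | Y ∈ {3, 5}] = (16/3) / (4/9) = 12.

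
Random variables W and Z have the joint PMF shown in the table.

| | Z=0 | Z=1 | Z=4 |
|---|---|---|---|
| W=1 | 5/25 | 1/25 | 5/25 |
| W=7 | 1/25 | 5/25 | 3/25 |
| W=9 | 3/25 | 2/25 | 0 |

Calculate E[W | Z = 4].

13/4

P(Z = 4) = 8/25.
Σ W·P over the event = 1·(5/25) + 7·(3/25) = 26/25.
E[W | Z = 4] = (26/25) / (8/25) = 13/4.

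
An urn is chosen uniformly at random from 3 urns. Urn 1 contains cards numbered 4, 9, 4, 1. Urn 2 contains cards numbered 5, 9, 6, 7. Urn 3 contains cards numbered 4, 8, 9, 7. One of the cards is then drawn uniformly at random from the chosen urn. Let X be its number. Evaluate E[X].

E[X | urn 1] = (4+9+4+1)/4 = 9/2.
E[X | urn 2] = (5+9+6+7)/4 = 27/4.
E[X | urn 3] = (4+8+9+7)/4 = 7.
E[X] = (1/3)·(9/2) + (1/3)·(27/4) + (1/3)·(7) = 73/12.

73/12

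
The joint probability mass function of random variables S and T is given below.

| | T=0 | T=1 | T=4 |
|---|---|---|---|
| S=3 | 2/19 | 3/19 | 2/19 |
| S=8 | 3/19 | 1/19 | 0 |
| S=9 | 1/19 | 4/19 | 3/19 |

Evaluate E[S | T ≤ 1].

P(T ≤ 1) = 14/19.
Summing S·P(S=x,T=y) over the conditioning event gives 92/19.
E[S | T ≤ 1] = (92/19) / (14/19) = 46/7.

46/7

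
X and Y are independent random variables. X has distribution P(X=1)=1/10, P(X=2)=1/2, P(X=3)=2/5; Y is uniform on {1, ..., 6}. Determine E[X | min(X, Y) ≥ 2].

P(min(X, Y) ≥ 2) = 3/4.
Summing X·P(x,y) over outcomes with min(X, Y) ≥ 2 gives 11/6.
E[X | min(X, Y) ≥ 2] = (11/6) / (3/4) = 22/9.

22/9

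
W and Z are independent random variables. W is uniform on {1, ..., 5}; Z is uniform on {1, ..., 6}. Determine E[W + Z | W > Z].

P(W > Z) = 1/3.
Summing (W+Z)·P(x,y) over outcomes with W > Z gives 2.
E[W + Z | W > Z] = (2) / (1/3) = 6.

6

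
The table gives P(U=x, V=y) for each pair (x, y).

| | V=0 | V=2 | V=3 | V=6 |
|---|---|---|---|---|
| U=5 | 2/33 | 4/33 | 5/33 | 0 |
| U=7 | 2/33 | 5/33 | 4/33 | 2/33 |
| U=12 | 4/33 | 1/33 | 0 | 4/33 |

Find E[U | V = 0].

9

P(V = 0) = 8/33.
Summing U·P(U=x,V=y) over the conditioning event gives 24/11.
E[U | V = 0] = (24/11) / (8/33) = 9.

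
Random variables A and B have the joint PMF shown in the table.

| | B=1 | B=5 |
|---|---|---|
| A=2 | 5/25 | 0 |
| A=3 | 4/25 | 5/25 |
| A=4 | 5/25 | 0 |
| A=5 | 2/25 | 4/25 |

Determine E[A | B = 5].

P(B = 5) = 9/25.
Σ A·P over the event = 3·(5/25) + 5·(4/25) = 7/5.
E[A | B = 5] = (7/5) / (9/25) = 35/9.

35/9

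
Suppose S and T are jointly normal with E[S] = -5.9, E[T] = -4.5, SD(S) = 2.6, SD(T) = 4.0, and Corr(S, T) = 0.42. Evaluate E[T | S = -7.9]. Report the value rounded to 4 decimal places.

-5.7923

The regression of T on S has slope ρ·σ_T/σ_S and passes through (μ_S, μ_T).
E[T | S=-7.9] = -4.5 + (0.42)·(4.0/2.6)·(-7.9 − (-5.9)) = -4.5 + (0.64615)·(-2) = -5.7923.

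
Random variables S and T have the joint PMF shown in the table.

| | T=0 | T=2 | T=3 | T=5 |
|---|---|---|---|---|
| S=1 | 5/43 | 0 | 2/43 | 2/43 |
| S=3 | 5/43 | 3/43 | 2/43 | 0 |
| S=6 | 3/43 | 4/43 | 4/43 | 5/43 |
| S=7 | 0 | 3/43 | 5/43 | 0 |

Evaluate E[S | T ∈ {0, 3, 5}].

137/33

P(T ∈ {0, 3, 5}) = 33/43.
Summing S·P(S=x,T=y) over the conditioning event gives 137/43.
E[S | T ∈ {0, 3, 5}] = (137/43) / (33/43) = 137/33.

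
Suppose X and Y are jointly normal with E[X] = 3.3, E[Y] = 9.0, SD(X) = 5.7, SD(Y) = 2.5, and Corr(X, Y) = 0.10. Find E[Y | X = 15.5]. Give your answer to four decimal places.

E[Y | X=x] = μ_Y + ρ(σ_Y/σ_X)(x − μ_X) for jointly normal variables.
E[Y | X=15.5] = 9.0 + (0.10)·(2.5/5.7)·(15.5 − (3.3)) = 9.0 + (0.04386)·(12.2) = 9.5351.

9.5351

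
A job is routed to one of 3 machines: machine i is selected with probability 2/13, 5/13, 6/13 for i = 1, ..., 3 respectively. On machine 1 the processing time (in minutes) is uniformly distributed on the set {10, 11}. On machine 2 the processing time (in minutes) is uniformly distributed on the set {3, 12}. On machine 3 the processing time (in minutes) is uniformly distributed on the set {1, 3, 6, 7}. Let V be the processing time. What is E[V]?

84/13

E[V | machine 1] = (10+11)/2 = 21/2.
E[V | machine 2] = (3+12)/2 = 15/2.
E[V | machine 3] = (1+3+6+7)/4 = 17/4.
By the law of total expectation,
E[V] = (2/13)·(21/2) + (5/13)·(15/2) + (6/13)·(17/4) = 84/13.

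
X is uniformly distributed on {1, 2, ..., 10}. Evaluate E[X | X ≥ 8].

9

Given X ≥ 8, X is equally likely to be any of {8, 9, 10}.
E[X | X ≥ 8] = (8 + 9 + 10) / 3 = 9.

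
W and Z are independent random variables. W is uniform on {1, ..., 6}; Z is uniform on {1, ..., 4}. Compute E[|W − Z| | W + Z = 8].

Outcomes with W + Z = 8: (4,4), (5,3), (6,2), each with probability 1/24.
E[|W − Z| | W + Z = 8] = (0 + 2 + 4) / 3 = 2.

2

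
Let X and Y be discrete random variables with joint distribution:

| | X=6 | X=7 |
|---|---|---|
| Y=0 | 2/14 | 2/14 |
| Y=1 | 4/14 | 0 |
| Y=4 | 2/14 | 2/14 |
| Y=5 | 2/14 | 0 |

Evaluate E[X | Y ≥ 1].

P(Y ≥ 1) = 5/7.
Σ X·P over the event = 6·(4/14) + 6·(2/14) + 6·(2/14) + 7·(2/14) = 31/7.
E[X | Y ≥ 1] = (31/7) / (5/7) = 31/5.

31/5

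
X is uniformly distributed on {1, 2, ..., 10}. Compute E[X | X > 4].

Given X > 4, X is equally likely to be any of {5, 6, 7, 8, 9, 10}.
E[X | X > 4] = (5 + 6 + 7 + 8 + 9 + 10) / 6 = 15/2.

15/2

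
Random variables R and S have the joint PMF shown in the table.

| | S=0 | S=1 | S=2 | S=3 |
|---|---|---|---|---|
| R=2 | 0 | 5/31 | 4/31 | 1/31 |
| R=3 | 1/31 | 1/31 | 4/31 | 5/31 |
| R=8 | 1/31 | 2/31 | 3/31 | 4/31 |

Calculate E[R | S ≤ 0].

P(S ≤ 0) = 2/31.
Σ R·P over the event = 3·(1/31) + 8·(1/31) = 11/31.
E[R | S ≤ 0] = (11/31) / (2/31) = 11/2.

11/2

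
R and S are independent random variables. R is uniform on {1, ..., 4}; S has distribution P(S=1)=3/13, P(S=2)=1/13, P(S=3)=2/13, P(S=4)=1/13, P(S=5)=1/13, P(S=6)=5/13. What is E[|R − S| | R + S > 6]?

P(R + S > 6) = 27/52.
Summing |R−S|·P(x,y) over outcomes with R + S > 6 gives 79/52.
E[|R − S| | R + S > 6] = (79/52) / (27/52) = 79/27.

79/27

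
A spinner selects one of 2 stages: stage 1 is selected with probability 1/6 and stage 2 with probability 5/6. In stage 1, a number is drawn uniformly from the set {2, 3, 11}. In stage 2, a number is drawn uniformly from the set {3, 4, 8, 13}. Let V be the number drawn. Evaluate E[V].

121/18

E[V | stage 1] = (2+3+11)/3 = 16/3.
E[V | stage 2] = (3+4+8+13)/4 = 7.
E[V] = (1/6)·(16/3) + (5/6)·(7) = 121/18.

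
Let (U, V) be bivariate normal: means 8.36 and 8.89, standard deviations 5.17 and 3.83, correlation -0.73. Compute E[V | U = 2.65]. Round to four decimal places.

For a bivariate normal, E[V | U=x] = μ_V + ρ·(σ_V/σ_U)·(x − μ_U).
E[V | U=2.65] = 8.89 + (-0.73)·(3.83/5.17)·(2.65 − (8.36)) = 8.89 + (-0.54079)·(-5.71) = 11.9779.

11.9779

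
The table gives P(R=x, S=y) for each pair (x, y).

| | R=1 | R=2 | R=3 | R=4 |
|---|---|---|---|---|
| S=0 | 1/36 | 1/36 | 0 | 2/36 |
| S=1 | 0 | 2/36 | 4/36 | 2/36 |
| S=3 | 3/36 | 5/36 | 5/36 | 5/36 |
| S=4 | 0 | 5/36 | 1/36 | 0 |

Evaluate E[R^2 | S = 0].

37/4

P(S = 0) = 1/9.
Σ R^2·P over the event = 1·(1/36) + 4·(1/36) + 16·(2/36) = 37/36.
E[R^2 | S = 0] = (37/36) / (1/9) = 37/4.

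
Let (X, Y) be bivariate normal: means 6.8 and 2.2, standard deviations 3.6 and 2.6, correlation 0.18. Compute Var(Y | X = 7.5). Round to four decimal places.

6.5410

The conditional variance in a bivariate normal is σ_Y²(1 − ρ²), independent of x.
Var(Y | X=7.5) = (2.6)²·(1 − (0.18)²) = 6.76·0.9676 = 6.5410.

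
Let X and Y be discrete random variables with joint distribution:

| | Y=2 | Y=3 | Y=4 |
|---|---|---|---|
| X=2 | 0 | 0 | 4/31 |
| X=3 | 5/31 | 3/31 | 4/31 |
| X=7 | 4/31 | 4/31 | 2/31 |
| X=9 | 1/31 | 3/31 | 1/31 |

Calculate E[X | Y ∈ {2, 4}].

P(Y ∈ {2, 4}) = 21/31.
Σ X·P over the event = 2·(4/31) + 3·(5/31) + 3·(4/31) + 7·(4/31) + 7·(2/31) + 9·(1/31) + 9·(1/31) = 95/31.
E[X | Y ∈ {2, 4}] = (95/31) / (21/31) = 95/21.

95/21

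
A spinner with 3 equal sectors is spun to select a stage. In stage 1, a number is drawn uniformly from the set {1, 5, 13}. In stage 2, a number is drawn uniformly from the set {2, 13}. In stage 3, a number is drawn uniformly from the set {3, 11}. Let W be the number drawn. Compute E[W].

E[W | stage 1] = (1+5+13)/3 = 19/3.
E[W | stage 2] = (2+13)/2 = 15/2.
E[W | stage 3] = (3+11)/2 = 7.
By the law of total expectation,
E[W] = (1/3)·(19/3) + (1/3)·(15/2) + (1/3)·(7) = 125/18.

125/18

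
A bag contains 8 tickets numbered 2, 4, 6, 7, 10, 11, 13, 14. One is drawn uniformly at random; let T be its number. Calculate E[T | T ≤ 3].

P(T ≤ 3) = 1/8.
Σ over the event: 2·1/8 = 1/4.
E[T | T ≤ 3] = (1/4) / (1/8) = 2.

2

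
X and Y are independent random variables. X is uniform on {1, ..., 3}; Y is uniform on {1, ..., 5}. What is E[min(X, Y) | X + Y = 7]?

5/2

Outcomes with X + Y = 7: (2,5), (3,4), each with probability 1/15.
E[min(X, Y) | X + Y = 7] = (2 + 3) / 2 = 5/2.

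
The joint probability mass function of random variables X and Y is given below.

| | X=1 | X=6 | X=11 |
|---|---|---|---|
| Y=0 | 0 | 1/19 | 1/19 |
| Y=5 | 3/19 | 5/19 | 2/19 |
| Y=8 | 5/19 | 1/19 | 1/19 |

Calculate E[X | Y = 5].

11/2

P(Y = 5) = 10/19.
Σ X·P over the event = 1·(3/19) + 6·(5/19) + 11·(2/19) = 55/19.
E[X | Y = 5] = (55/19) / (10/19) = 11/2.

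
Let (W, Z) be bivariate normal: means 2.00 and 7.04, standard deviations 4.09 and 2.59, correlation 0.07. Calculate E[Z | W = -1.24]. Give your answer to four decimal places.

6.8964

For a bivariate normal, E[Z | W=x] = μ_Z + ρ·(σ_Z/σ_W)·(x − μ_W).
E[Z | W=-1.24] = 7.04 + (0.07)·(2.59/4.09)·(-1.24 − (2.00)) = 7.04 + (0.044328)·(-3.24) = 6.8964.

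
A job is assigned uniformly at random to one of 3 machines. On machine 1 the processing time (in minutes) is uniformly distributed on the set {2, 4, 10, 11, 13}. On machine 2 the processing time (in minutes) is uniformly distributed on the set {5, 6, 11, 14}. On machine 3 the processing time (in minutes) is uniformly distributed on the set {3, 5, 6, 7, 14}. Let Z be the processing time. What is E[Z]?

8

E[Z | machine 1] = (2+4+10+11+13)/5 = 8.
E[Z | machine 2] = (5+6+11+14)/4 = 9.
E[Z | machine 3] = (3+5+6+7+14)/5 = 7.
E[Z] = (1/3)·(8) + (1/3)·(9) + (1/3)·(7) = 8.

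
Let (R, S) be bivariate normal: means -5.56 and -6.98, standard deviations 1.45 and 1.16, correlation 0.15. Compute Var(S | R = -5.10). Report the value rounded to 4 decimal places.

1.3153

Var(S | R=x) = (1 − ρ²)·σ_S².
Var(S | R=-5.10) = (1.16)²·(1 − (0.15)²) = 1.3456·0.9775 = 1.3153.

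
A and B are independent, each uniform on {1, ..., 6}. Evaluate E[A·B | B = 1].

P(B = 1) = 1/6.
Summing AB·P(x,y) over outcomes with B = 1 gives 7/12.
E[A·B | B = 1] = (7/12) / (1/6) = 7/2.

7/2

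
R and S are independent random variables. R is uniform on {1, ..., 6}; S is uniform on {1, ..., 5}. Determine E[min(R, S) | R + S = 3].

1

P(R + S = 3) = 1/15.
Summing min(R,S)·P(x,y) over outcomes with R + S = 3 gives 1/15.
E[min(R, S) | R + S = 3] = (1/15) / (1/15) = 1.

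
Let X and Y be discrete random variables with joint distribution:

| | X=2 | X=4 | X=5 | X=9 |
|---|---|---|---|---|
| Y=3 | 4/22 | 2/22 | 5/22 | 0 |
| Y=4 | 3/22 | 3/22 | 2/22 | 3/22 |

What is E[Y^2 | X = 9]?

P(X = 9) = 3/22.
Σ Y^2·P over the event = 16·(3/22) = 24/11.
E[Y^2 | X = 9] = (24/11) / (3/22) = 16.

16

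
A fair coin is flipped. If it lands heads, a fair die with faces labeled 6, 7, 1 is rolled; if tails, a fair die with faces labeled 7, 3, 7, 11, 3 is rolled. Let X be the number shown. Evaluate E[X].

163/30

E[X | heads] = (6+7+1)/3 = 14/3.
E[X | tails] = (7+3+7+11+3)/5 = 31/5.
By the law of total expectation,
E[X] = (1/2)·(14/3) + (1/2)·(31/5) = 163/30.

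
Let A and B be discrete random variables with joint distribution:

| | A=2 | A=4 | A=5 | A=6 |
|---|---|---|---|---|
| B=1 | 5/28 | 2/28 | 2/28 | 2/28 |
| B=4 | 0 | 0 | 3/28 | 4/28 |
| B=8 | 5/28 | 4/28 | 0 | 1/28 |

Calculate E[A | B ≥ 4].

P(B ≥ 4) = 17/28.
Σ A·P over the event = 2·(5/28) + 4·(4/28) + 5·(3/28) + 6·(4/28) + 6·(1/28) = 71/28.
E[A | B ≥ 4] = (71/28) / (17/28) = 71/17.

71/17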